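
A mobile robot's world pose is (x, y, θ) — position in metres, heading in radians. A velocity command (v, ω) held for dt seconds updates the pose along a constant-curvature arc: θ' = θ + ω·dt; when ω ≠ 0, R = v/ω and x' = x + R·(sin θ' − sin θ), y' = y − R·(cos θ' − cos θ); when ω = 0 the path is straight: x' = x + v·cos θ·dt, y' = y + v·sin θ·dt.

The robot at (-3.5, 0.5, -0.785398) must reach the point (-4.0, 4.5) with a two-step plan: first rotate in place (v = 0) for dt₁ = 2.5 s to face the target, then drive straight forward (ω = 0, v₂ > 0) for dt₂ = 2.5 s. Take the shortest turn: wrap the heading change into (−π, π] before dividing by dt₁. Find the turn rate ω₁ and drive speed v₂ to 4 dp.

heading to target = atan2(4.5−0.5, -4−-3.5) = 1.6952
Δθ = wrap(1.6952 − -0.7854) = 2.4805; ω₁ = Δθ/dt₁ = 0.9922
distance = √((-4−-3.5)² + (4.5−0.5)²) = 4.0311; v₂ = distance/dt₂ = 1.6125

ω₁ = 0.9922, v₂ = 1.6125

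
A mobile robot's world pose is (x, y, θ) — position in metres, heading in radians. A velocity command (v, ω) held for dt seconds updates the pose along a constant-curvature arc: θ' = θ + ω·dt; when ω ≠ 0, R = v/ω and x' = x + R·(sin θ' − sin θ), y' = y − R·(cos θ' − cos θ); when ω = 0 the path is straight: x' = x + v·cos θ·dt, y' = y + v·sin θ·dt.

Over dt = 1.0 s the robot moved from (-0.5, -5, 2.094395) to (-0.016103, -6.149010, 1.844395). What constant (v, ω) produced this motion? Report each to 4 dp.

v = -1.2500, ω = -0.2500

Δθ = 1.844395 − 2.094395 = -0.250000
ω = Δθ/dt = -0.250000/1.0 = -0.2500
R = −Δy/(cos θ' − cos θ) = 5.0000
v = R·ω = 5.0000·-0.2500 = -1.2500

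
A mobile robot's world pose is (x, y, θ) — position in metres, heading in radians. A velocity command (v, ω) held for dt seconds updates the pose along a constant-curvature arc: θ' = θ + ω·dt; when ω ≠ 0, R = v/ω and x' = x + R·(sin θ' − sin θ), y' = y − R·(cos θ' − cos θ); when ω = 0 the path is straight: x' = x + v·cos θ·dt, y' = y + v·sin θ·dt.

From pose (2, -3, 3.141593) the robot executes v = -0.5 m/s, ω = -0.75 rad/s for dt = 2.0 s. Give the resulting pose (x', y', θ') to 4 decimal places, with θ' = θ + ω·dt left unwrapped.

θ' = 3.1416 + -0.75·2.0 = 1.6416
R = v/ω = -0.5/-0.75 = 0.6667
x' = 2 + 0.6667·(sin 1.6416 − sin 3.1416) = 2.6650
y' = -3 − 0.6667·(cos 1.6416 − cos 3.1416) = -3.6195

(2.6650, -3.6195, 1.6416)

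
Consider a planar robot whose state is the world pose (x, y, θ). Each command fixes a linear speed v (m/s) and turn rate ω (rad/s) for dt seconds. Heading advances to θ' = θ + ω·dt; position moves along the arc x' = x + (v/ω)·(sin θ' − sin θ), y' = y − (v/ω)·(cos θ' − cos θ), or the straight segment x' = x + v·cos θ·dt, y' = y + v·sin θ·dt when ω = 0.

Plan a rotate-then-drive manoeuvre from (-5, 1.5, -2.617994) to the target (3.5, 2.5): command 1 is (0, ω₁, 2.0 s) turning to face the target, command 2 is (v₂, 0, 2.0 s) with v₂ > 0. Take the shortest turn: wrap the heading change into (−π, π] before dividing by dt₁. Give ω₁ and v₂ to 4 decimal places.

ω₁ = 1.3676, v₂ = 4.2793

heading to target = atan2(2.5−1.5, 3.5−-5) = 0.1171
Δθ = wrap(0.1171 − -2.6180) = 2.7351; ω₁ = Δθ/dt₁ = 1.3676
distance = √((3.5−-5)² + (2.5−1.5)²) = 8.5586; v₂ = distance/dt₂ = 4.2793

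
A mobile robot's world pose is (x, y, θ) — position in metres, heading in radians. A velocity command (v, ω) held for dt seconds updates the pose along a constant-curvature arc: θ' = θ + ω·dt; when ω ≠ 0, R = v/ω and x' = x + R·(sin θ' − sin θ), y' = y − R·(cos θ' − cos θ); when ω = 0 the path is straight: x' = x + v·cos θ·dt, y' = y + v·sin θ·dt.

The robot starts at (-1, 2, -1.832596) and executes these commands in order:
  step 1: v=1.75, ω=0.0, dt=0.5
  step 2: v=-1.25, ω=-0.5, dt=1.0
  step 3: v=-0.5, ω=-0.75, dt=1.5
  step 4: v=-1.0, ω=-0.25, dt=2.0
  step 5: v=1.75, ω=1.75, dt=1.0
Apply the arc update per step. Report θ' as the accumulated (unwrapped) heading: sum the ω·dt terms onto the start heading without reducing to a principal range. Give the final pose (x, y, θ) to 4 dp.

step 1: θ'=-1.8326 (straight) → pose (-1.2265, 1.1548, -1.8326)
step 2: θ'=-2.3326 (R=2.5000) → pose (-0.6206, 2.2333, -2.3326)
step 3: θ'=-3.4576 (R=0.6667) → pose (0.0689, 2.4068, -3.4576)
step 4: θ'=-3.9576 (R=4.0000) → pose (1.7395, 1.3454, -3.9576)
step 5: θ'=-2.2076 (R=1.0000) → pose (0.2071, 1.2549, -2.2076)

(0.2071, 1.2549, -2.2076)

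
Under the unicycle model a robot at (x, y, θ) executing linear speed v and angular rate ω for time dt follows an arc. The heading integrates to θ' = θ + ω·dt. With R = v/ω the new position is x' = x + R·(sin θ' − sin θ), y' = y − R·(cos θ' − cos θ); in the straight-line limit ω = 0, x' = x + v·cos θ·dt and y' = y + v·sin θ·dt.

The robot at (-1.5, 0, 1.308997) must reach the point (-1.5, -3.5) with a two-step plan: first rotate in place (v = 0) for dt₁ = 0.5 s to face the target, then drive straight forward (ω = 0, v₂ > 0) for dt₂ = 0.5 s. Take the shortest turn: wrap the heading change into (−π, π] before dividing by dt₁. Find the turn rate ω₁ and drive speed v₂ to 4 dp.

heading to target = atan2(-3.5−0, -1.5−-1.5) = -1.5708
Δθ = wrap(-1.5708 − 1.3090) = -2.8798; ω₁ = Δθ/dt₁ = -5.7596
distance = √((-1.5−-1.5)² + (-3.5−0)²) = 3.5000; v₂ = distance/dt₂ = 7.0000

ω₁ = -5.7596, v₂ = 7.0000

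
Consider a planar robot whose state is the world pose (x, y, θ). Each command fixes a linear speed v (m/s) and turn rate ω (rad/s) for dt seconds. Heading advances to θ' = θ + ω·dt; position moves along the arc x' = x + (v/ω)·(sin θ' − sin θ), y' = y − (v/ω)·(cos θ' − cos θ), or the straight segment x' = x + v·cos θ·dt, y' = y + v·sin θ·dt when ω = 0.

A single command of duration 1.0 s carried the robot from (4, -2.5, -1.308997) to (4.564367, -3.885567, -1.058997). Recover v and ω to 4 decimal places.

v = 1.5000, ω = 0.2500

Δθ = -1.058997 − -1.308997 = 0.250000
ω = Δθ/dt = 0.250000/1.0 = 0.2500
R = −Δy/(cos θ' − cos θ) = 6.0000
v = R·ω = 6.0000·0.2500 = 1.5000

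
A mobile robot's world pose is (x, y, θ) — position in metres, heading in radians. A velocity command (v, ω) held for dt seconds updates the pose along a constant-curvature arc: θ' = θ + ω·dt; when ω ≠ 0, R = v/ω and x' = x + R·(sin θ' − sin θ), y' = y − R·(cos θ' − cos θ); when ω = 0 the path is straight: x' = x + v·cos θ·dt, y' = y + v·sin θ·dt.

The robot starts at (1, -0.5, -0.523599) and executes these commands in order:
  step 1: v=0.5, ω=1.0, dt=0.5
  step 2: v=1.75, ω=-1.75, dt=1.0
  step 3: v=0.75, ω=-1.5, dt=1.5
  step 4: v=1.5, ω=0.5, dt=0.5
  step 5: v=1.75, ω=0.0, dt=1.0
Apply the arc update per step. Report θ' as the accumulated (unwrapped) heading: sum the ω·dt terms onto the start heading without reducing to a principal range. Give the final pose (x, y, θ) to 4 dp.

step 1: θ'=-0.0236 (R=0.5000) → pose (1.2382, -0.5668, -0.0236)
step 2: θ'=-1.7736 (R=-1.0000) → pose (2.1941, -1.7680, -1.7736)
step 3: θ'=-4.0236 (R=-0.5000) → pose (1.3184, -1.9851, -4.0236)
step 4: θ'=-3.7736 (R=3.0000) → pose (0.7746, -1.4714, -3.7736)
step 5: θ'=-3.7736 (straight) → pose (-0.6374, -0.4375, -3.7736)

(-0.6374, -0.4375, -3.7736)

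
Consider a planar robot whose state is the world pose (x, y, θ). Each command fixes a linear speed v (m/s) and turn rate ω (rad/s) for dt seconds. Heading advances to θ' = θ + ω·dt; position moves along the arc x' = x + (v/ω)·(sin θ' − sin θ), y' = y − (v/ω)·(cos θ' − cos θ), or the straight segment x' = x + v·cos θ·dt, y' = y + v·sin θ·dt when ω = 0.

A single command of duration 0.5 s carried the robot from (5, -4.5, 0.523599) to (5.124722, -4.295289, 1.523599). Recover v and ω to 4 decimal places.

Δθ = 1.523599 − 0.523599 = 1.000000
ω = Δθ/dt = 1.000000/0.5 = 2.0000
R = −Δy/(cos θ' − cos θ) = 0.2500
v = R·ω = 0.2500·2.0000 = 0.5000

v = 0.5000, ω = 2.0000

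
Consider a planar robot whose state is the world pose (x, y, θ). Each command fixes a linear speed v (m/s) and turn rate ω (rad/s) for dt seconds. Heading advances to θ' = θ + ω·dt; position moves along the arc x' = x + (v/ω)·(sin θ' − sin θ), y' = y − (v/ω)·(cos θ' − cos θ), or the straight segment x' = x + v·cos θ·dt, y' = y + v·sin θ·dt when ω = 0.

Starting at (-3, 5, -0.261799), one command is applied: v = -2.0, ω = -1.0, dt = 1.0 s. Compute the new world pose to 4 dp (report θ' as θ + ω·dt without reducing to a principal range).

θ' = -0.2618 + -1.0·1.0 = -1.2618
R = v/ω = -2.0/-1.0 = 2.0000
x' = -3 + 2.0000·(sin -1.2618 − sin -0.2618) = -4.3876
y' = 5 − 2.0000·(cos -1.2618 − cos -0.2618) = 6.3236

(-4.3876, 6.3236, -1.2618)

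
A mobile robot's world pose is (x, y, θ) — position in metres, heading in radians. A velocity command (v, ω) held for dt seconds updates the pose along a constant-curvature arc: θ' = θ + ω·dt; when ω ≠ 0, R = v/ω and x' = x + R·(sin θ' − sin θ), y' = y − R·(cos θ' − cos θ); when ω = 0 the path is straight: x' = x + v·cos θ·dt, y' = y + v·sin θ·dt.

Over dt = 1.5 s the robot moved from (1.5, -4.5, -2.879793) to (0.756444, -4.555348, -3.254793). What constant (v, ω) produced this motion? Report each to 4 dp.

Δθ = -3.254793 − -2.879793 = -0.375000
ω = Δθ/dt = -0.375000/1.5 = -0.2500
R = Δx/(sin θ' − sin θ) = -2.0000
v = R·ω = -2.0000·-0.2500 = 0.5000

v = 0.5000, ω = -0.2500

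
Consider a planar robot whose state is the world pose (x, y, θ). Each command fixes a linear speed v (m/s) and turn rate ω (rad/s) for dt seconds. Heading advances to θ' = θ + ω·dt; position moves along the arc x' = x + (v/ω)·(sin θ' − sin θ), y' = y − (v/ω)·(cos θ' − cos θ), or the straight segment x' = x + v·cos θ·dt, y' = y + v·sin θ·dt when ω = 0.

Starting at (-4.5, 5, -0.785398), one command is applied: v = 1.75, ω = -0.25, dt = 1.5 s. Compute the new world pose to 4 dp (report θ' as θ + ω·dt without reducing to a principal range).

θ' = -0.7854 + -0.25·1.5 = -1.1604
R = v/ω = 1.75/-0.25 = -7.0000
x' = -4.5 + -7.0000·(sin -1.1604 − sin -0.7854) = -3.0310
y' = 5 − -7.0000·(cos -1.1604 − cos -0.7854) = 2.8431

(-3.0310, 2.8431, -1.1604)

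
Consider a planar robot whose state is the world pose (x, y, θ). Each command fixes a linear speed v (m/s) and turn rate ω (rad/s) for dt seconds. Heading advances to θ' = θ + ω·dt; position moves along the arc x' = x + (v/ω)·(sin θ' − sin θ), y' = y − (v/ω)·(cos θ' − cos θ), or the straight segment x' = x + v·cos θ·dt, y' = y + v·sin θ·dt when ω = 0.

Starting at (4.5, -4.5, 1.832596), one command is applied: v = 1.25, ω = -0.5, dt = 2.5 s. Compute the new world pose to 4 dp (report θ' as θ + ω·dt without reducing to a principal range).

(5.5393, -1.7654, 0.5826)

θ' = 1.8326 + -0.5·2.5 = 0.5826
R = v/ω = 1.25/-0.5 = -2.5000
x' = 4.5 + -2.5000·(sin 0.5826 − sin 1.8326) = 5.5393
y' = -4.5 − -2.5000·(cos 0.5826 − cos 1.8326) = -1.7654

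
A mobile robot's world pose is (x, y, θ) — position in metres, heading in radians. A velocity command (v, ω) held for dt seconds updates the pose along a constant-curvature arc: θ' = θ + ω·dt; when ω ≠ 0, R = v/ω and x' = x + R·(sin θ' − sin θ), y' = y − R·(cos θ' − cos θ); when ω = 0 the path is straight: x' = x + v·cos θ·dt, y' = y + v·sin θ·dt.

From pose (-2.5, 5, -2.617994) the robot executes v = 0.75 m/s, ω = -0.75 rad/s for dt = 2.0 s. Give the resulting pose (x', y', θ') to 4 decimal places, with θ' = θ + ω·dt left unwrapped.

(-3.8285, 5.3060, -4.1180)

θ' = -2.6180 + -0.75·2.0 = -4.1180
R = v/ω = 0.75/-0.75 = -1.0000
x' = -2.5 + -1.0000·(sin -4.1180 − sin -2.6180) = -3.8285
y' = 5 − -1.0000·(cos -4.1180 − cos -2.6180) = 5.3060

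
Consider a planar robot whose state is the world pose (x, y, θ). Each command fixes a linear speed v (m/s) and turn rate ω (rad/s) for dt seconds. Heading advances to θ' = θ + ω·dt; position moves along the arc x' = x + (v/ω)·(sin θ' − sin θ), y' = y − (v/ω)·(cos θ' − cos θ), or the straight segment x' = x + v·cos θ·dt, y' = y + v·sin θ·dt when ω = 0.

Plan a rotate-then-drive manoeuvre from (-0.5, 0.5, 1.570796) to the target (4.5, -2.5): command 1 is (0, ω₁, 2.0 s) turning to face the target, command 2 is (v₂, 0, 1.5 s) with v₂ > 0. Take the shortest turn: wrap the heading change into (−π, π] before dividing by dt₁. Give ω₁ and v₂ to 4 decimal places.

heading to target = atan2(-2.5−0.5, 4.5−-0.5) = -0.5404
Δθ = wrap(-0.5404 − 1.5708) = -2.1112; ω₁ = Δθ/dt₁ = -1.0556
distance = √((4.5−-0.5)² + (-2.5−0.5)²) = 5.8310; v₂ = distance/dt₂ = 3.8873

ω₁ = -1.0556, v₂ = 3.8873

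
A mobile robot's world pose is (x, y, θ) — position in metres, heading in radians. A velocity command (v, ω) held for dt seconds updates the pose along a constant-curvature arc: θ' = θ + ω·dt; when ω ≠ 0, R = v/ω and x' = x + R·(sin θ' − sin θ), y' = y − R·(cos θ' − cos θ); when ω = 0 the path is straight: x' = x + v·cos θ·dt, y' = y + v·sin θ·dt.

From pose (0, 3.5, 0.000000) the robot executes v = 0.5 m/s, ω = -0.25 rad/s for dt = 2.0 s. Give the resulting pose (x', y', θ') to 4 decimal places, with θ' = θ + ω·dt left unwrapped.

θ' = 0.0000 + -0.25·2.0 = -0.5000
R = v/ω = 0.5/-0.25 = -2.0000
x' = 0 + -2.0000·(sin -0.5000 − sin 0.0000) = 0.9589
y' = 3.5 − -2.0000·(cos -0.5000 − cos 0.0000) = 3.2552

(0.9589, 3.2552, -0.5000)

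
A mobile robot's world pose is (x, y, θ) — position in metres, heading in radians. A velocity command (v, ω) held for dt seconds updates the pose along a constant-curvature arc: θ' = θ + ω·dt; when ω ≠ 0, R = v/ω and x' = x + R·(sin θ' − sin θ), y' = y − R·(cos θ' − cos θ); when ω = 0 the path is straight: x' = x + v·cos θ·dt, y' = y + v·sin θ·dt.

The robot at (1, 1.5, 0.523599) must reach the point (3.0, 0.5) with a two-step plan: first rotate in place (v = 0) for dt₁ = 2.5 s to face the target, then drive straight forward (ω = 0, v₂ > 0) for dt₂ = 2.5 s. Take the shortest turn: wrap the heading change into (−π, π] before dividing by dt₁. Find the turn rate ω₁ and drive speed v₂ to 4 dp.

heading to target = atan2(0.5−1.5, 3−1) = -0.4636
Δθ = wrap(-0.4636 − 0.5236) = -0.9872; ω₁ = Δθ/dt₁ = -0.3949
distance = √((3−1)² + (0.5−1.5)²) = 2.2361; v₂ = distance/dt₂ = 0.8944

ω₁ = -0.3949, v₂ = 0.8944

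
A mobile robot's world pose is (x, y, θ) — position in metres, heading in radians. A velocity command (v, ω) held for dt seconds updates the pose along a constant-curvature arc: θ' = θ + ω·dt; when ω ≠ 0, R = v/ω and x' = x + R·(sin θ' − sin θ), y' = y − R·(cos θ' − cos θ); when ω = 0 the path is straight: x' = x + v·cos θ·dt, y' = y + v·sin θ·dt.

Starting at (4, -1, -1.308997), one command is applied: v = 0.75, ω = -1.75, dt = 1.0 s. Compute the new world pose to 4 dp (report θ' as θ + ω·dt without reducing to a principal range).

(3.6214, -1.5380, -3.0590)

θ' = -1.3090 + -1.75·1.0 = -3.0590
R = v/ω = 0.75/-1.75 = -0.4286
x' = 4 + -0.4286·(sin -3.0590 − sin -1.3090) = 3.6214
y' = -1 − -0.4286·(cos -3.0590 − cos -1.3090) = -1.5380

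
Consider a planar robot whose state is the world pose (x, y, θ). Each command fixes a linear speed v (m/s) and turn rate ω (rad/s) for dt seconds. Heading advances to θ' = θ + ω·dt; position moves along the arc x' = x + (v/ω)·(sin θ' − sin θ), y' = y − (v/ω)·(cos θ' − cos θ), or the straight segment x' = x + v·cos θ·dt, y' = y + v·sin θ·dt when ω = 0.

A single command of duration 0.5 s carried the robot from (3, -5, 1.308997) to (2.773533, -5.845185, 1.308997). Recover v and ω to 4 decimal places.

v = -1.7500, ω = 0.0000

Δθ = 1.308997 − 1.308997 = 0.000000
ω = Δθ/dt = 0.000000/0.5 = 0.0000
ω = 0 → v = (Δx·cos θ + Δy·sin θ)/dt = -1.7500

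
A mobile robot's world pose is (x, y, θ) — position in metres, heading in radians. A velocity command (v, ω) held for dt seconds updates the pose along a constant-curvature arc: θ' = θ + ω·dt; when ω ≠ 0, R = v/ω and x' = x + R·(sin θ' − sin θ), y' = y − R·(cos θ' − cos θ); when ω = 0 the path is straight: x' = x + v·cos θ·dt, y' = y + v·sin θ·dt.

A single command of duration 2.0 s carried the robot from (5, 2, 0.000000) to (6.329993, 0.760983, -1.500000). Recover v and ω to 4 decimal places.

Δθ = -1.500000 − 0.000000 = -1.500000
ω = Δθ/dt = -1.500000/2.0 = -0.7500
R = Δx/(sin θ' − sin θ) = -1.3333
v = R·ω = -1.3333·-0.7500 = 1.0000

v = 1.0000, ω = -0.7500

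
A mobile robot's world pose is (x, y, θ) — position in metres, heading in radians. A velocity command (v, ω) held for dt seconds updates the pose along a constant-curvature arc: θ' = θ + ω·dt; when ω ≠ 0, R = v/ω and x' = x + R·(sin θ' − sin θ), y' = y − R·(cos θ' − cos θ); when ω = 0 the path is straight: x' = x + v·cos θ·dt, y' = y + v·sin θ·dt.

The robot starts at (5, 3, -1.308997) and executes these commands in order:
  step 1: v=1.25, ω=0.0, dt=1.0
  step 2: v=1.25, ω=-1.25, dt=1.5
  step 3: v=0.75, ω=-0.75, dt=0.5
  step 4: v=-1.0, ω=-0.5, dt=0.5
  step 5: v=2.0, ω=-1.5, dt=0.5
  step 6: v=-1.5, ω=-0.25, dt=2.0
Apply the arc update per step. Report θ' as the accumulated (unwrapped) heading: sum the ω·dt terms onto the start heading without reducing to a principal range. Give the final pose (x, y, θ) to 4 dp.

(3.6005, -1.7493, -5.0590)

step 1: θ'=-1.3090 (straight) → pose (5.3235, 1.7926, -1.3090)
step 2: θ'=-3.1840 (R=-1.0000) → pose (4.3152, 0.5347, -3.1840)
step 3: θ'=-3.5590 (R=-1.0000) → pose (3.9522, 0.6196, -3.5590)
step 4: θ'=-3.8090 (R=2.0000) → pose (4.3793, 0.3622, -3.8090)
step 5: θ'=-4.5590 (R=-1.3333) → pose (3.8869, 1.2057, -4.5590)
step 6: θ'=-5.0590 (R=6.0000) → pose (3.6005, -1.7493, -5.0590)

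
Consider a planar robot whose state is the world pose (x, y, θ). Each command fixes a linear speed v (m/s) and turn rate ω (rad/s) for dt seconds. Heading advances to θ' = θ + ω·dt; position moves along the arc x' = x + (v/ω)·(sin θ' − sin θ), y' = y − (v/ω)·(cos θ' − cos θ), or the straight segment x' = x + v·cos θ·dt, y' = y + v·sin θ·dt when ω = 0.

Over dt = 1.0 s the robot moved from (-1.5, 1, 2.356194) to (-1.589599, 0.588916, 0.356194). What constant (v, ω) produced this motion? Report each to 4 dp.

v = -0.5000, ω = -2.0000

Δθ = 0.356194 − 2.356194 = -2.000000
ω = Δθ/dt = -2.000000/1.0 = -2.0000
R = −Δy/(cos θ' − cos θ) = 0.2500
v = R·ω = 0.2500·-2.0000 = -0.5000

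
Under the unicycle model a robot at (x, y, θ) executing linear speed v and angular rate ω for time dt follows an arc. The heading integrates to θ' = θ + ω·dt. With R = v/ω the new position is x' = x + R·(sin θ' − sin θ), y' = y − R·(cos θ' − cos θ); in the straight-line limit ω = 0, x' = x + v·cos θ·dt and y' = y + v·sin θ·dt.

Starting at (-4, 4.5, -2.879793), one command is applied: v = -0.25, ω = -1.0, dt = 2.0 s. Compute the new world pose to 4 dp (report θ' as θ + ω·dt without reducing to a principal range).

(-3.6888, 4.2169, -4.8798)

θ' = -2.8798 + -1.0·2.0 = -4.8798
R = v/ω = -0.25/-1.0 = 0.2500
x' = -4 + 0.2500·(sin -4.8798 − sin -2.8798) = -3.6888
y' = 4.5 − 0.2500·(cos -4.8798 − cos -2.8798) = 4.2169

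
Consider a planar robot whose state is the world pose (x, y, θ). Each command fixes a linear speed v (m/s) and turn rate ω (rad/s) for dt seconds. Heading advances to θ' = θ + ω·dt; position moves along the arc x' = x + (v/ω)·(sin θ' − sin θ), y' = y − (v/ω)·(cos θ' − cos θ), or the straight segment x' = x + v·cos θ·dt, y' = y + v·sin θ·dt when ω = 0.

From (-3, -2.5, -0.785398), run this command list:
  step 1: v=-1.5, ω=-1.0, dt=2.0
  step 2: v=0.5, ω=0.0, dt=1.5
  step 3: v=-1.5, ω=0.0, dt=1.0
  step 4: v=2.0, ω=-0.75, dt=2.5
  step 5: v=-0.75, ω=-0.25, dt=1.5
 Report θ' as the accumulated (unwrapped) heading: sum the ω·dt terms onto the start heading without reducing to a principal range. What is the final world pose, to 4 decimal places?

step 1: θ'=-2.7854 (R=1.5000) → pose (-2.4624, -0.0335, -2.7854)
step 2: θ'=-2.7854 (straight) → pose (-3.1653, -0.2950, -2.7854)
step 3: θ'=-2.7854 (straight) → pose (-1.7595, 0.2280, -2.7854)
step 4: θ'=-4.6604 (R=-2.6667) → pose (-5.3524, 2.5887, -4.6604)
step 5: θ'=-5.0354 (R=3.0000) → pose (-5.5035, 1.4806, -5.0354)

(-5.5035, 1.4806, -5.0354)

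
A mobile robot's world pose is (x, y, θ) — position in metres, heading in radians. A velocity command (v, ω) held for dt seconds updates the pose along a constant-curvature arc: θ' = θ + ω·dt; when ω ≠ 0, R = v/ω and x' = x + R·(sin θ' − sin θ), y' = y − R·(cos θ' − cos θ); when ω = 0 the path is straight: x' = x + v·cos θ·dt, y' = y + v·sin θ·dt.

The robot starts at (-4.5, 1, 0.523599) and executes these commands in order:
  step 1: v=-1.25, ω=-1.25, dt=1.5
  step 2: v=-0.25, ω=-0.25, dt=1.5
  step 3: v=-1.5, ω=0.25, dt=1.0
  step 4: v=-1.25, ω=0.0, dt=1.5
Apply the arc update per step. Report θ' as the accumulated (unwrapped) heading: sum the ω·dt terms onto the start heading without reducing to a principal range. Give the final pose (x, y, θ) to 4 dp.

step 1: θ'=-1.3514 (R=1.0000) → pose (-5.9760, 1.6484, -1.3514)
step 2: θ'=-1.7264 (R=1.0000) → pose (-5.9879, 2.0210, -1.7264)
step 3: θ'=-1.4764 (R=-6.0000) → pose (-5.9421, 3.5164, -1.4764)
step 4: θ'=-1.4764 (straight) → pose (-6.1189, 5.3831, -1.4764)

(-6.1189, 5.3831, -1.4764)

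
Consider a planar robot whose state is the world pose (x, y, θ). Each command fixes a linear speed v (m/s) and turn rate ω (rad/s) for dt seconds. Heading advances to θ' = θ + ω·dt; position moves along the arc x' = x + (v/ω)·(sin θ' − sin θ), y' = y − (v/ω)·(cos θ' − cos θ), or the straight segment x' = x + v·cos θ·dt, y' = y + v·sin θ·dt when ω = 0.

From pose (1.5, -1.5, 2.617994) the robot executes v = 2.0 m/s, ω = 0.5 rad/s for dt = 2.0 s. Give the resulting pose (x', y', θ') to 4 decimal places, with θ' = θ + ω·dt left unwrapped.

θ' = 2.6180 + 0.5·2.0 = 3.6180
R = v/ω = 2.0/0.5 = 4.0000
x' = 1.5 + 4.0000·(sin 3.6180 − sin 2.6180) = -2.3343
y' = -1.5 − 4.0000·(cos 3.6180 − cos 2.6180) = -1.4095

(-2.3343, -1.4095, 3.6180)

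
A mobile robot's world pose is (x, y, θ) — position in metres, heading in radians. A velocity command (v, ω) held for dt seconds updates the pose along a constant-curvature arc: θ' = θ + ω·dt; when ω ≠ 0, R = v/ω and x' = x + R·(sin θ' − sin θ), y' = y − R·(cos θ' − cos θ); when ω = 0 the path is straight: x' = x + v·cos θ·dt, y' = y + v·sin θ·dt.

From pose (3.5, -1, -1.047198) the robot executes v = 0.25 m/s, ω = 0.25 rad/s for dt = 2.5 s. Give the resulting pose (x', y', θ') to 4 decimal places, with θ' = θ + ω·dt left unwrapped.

(3.9563, -1.4122, -0.4222)

θ' = -1.0472 + 0.25·2.5 = -0.4222
R = v/ω = 0.25/0.25 = 1.0000
x' = 3.5 + 1.0000·(sin -0.4222 − sin -1.0472) = 3.9563
y' = -1 − 1.0000·(cos -0.4222 − cos -1.0472) = -1.4122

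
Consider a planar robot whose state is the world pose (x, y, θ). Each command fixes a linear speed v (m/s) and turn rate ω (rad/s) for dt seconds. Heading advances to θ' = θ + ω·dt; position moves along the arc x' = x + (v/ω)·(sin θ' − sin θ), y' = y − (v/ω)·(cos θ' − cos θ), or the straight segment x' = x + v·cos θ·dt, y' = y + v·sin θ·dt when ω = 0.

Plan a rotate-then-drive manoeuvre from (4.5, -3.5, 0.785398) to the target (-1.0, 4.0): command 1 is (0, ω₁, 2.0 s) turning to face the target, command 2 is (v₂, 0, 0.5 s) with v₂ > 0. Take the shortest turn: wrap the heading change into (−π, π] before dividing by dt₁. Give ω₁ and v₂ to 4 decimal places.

heading to target = atan2(4−-3.5, -1−4.5) = 2.2035
Δθ = wrap(2.2035 − 0.7854) = 1.4181; ω₁ = Δθ/dt₁ = 0.7091
distance = √((-1−4.5)² + (4−-3.5)²) = 9.3005; v₂ = distance/dt₂ = 18.6011

ω₁ = 0.7091, v₂ = 18.6011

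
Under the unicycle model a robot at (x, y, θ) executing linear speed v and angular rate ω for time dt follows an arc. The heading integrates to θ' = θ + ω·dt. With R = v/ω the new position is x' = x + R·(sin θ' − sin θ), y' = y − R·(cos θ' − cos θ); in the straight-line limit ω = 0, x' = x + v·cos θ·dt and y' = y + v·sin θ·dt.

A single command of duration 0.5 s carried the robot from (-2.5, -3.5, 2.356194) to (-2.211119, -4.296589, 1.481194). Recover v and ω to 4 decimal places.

Δθ = 1.481194 − 2.356194 = -0.875000
ω = Δθ/dt = -0.875000/0.5 = -1.7500
R = −Δy/(cos θ' − cos θ) = 1.0000
v = R·ω = 1.0000·-1.7500 = -1.7500

v = -1.7500, ω = -1.7500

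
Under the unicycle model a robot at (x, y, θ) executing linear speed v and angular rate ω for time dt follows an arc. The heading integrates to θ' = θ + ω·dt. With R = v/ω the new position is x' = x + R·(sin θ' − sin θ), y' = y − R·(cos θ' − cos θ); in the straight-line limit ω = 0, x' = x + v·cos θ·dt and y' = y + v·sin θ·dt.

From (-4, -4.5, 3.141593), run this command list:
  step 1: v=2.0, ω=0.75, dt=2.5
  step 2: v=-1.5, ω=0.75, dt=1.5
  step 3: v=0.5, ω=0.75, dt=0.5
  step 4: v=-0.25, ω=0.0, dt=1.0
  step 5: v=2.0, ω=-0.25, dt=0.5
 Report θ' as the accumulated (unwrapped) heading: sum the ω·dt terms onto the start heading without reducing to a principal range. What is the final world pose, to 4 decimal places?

(-7.1803, -6.4610, 6.3916)

step 1: θ'=5.0166 (R=2.6667) → pose (-6.5442, -7.9654, 5.0166)
step 2: θ'=6.1416 (R=-2.0000) → pose (-8.1702, -6.5845, 6.1416)
step 3: θ'=6.5166 (R=0.6667) → pose (-7.9219, -6.5731, 6.5166)
step 4: θ'=6.5166 (straight) → pose (-8.1651, -6.6309, 6.5166)
step 5: θ'=6.3916 (R=-8.0000) → pose (-7.1803, -6.4610, 6.3916)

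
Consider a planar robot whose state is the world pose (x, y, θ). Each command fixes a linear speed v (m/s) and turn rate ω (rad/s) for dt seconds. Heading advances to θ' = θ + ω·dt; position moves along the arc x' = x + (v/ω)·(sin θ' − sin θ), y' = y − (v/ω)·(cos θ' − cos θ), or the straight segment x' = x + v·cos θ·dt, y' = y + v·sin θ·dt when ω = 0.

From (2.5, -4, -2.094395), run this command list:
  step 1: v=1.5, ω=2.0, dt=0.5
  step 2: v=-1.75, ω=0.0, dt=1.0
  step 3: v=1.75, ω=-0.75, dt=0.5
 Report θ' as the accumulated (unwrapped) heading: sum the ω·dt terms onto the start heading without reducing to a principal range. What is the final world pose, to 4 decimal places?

(1.9283, -3.9976, -1.4694)

step 1: θ'=-1.0944 (R=0.7500) → pose (2.4830, -4.7189, -1.0944)
step 2: θ'=-1.0944 (straight) → pose (1.6805, -3.1638, -1.0944)
step 3: θ'=-1.4694 (R=-2.3333) → pose (1.9283, -3.9976, -1.4694)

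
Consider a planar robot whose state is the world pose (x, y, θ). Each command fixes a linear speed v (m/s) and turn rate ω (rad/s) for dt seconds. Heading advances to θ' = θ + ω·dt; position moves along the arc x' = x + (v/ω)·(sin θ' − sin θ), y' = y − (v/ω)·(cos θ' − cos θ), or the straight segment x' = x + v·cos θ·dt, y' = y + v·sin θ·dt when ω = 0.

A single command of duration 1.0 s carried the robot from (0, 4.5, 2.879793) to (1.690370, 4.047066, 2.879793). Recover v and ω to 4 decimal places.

Δθ = 2.879793 − 2.879793 = 0.000000
ω = Δθ/dt = 0.000000/1.0 = 0.0000
ω = 0 → v = (Δx·cos θ + Δy·sin θ)/dt = -1.7500

v = -1.7500, ω = 0.0000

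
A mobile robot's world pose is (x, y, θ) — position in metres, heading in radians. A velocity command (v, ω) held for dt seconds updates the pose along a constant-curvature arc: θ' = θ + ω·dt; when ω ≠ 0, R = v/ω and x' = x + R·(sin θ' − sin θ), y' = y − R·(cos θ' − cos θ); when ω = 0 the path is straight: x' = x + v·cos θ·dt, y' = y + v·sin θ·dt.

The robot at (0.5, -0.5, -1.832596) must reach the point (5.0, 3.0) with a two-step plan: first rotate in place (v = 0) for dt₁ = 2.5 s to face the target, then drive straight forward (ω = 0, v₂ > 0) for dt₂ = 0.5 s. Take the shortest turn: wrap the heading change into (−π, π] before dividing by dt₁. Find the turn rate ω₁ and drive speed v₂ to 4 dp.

heading to target = atan2(3−-0.5, 5−0.5) = 0.6610
Δθ = wrap(0.6610 − -1.8326) = 2.4936; ω₁ = Δθ/dt₁ = 0.9975
distance = √((5−0.5)² + (3−-0.5)²) = 5.7009; v₂ = distance/dt₂ = 11.4018

ω₁ = 0.9975, v₂ = 11.4018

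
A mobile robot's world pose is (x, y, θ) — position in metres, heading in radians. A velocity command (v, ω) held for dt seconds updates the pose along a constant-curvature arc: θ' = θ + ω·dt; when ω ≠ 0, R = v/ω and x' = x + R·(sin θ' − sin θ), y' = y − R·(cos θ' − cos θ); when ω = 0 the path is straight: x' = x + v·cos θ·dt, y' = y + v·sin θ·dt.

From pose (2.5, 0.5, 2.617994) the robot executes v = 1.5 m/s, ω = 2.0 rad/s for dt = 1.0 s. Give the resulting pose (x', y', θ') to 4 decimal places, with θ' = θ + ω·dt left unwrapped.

θ' = 2.6180 + 2.0·1.0 = 4.6180
R = v/ω = 1.5/2.0 = 0.7500
x' = 2.5 + 0.7500·(sin 4.6180 − sin 2.6180) = 1.3783
y' = 0.5 − 0.7500·(cos 4.6180 − cos 2.6180) = -0.0788

(1.3783, -0.0788, 4.6180)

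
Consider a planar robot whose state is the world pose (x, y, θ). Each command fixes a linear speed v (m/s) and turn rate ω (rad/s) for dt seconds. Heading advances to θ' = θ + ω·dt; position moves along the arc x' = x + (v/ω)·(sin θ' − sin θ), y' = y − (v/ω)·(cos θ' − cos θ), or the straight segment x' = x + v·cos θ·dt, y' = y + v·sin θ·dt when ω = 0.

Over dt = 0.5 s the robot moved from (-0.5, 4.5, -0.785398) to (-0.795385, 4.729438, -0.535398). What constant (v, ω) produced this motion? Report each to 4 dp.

Δθ = -0.535398 − -0.785398 = 0.250000
ω = Δθ/dt = 0.250000/0.5 = 0.5000
R = Δx/(sin θ' − sin θ) = -1.5000
v = R·ω = -1.5000·0.5000 = -0.7500

v = -0.7500, ω = 0.5000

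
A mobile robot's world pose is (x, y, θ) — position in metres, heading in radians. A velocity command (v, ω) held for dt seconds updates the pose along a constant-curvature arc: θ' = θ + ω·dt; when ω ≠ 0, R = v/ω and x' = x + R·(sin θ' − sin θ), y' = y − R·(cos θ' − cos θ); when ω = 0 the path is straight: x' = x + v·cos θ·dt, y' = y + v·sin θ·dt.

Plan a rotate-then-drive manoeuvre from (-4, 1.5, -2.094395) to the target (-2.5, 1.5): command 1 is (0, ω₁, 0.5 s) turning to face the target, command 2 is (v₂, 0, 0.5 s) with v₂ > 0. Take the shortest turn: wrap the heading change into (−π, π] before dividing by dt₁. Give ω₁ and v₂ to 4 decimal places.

ω₁ = 4.1888, v₂ = 3.0000

heading to target = atan2(1.5−1.5, -2.5−-4) = 0.0000
Δθ = wrap(0.0000 − -2.0944) = 2.0944; ω₁ = Δθ/dt₁ = 4.1888
distance = √((-2.5−-4)² + (1.5−1.5)²) = 1.5000; v₂ = distance/dt₂ = 3.0000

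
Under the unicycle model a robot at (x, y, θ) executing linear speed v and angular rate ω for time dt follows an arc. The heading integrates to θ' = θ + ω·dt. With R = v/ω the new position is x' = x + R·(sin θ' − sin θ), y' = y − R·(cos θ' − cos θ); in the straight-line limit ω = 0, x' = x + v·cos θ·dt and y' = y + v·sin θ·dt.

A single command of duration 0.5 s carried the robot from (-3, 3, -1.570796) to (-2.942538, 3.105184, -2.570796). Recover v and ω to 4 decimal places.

v = -0.2500, ω = -2.0000

Δθ = -2.570796 − -1.570796 = -1.000000
ω = Δθ/dt = -1.000000/0.5 = -2.0000
R = −Δy/(cos θ' − cos θ) = 0.1250
v = R·ω = 0.1250·-2.0000 = -0.2500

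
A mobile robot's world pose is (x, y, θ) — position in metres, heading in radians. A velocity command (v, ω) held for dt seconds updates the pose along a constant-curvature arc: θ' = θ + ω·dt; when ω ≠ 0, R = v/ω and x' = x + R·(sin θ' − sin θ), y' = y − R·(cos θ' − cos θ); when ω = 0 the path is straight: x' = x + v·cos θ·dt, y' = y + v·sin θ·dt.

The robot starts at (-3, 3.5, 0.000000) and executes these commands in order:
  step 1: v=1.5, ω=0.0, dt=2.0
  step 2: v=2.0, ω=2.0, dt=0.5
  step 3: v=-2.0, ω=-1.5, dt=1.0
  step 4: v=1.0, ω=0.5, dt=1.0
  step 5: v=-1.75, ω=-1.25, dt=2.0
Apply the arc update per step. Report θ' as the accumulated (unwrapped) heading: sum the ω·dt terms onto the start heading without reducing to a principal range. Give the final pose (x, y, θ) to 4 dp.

(-0.7987, 5.7868, -2.5000)

step 1: θ'=0.0000 (straight) → pose (0.0000, 3.5000, 0.0000)
step 2: θ'=1.0000 (R=1.0000) → pose (0.8415, 3.9597, 1.0000)
step 3: θ'=-0.5000 (R=1.3333) → pose (-0.9197, 3.5100, -0.5000)
step 4: θ'=0.0000 (R=2.0000) → pose (0.0391, 3.2652, 0.0000)
step 5: θ'=-2.5000 (R=1.4000) → pose (-0.7987, 5.7868, -2.5000)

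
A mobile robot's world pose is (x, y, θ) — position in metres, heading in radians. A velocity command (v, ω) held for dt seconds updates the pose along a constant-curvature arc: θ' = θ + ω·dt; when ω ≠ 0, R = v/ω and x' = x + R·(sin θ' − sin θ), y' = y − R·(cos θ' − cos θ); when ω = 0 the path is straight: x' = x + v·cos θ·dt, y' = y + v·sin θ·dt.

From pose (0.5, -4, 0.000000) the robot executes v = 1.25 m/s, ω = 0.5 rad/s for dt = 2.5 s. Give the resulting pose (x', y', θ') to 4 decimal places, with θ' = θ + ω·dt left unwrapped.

θ' = 0.0000 + 0.5·2.5 = 1.2500
R = v/ω = 1.25/0.5 = 2.5000
x' = 0.5 + 2.5000·(sin 1.2500 − sin 0.0000) = 2.8725
y' = -4 − 2.5000·(cos 1.2500 − cos 0.0000) = -2.2883

(2.8725, -2.2883, 1.2500)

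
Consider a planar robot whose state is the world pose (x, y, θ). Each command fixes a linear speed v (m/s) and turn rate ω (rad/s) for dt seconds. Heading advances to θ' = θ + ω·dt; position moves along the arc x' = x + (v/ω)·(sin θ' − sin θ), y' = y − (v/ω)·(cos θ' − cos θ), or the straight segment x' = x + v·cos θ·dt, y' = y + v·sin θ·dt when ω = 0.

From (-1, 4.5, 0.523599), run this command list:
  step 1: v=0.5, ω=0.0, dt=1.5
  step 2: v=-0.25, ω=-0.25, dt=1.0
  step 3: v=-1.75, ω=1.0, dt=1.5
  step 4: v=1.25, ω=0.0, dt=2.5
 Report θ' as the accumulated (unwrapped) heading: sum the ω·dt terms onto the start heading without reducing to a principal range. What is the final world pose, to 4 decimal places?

step 1: θ'=0.5236 (straight) → pose (-0.3505, 4.8750, 0.5236)
step 2: θ'=0.2736 (R=1.0000) → pose (-0.5803, 4.7782, 0.2736)
step 3: θ'=1.7736 (R=-1.7500) → pose (-1.8216, 2.7408, 1.7736)
step 4: θ'=1.7736 (straight) → pose (-2.4510, 5.8018, 1.7736)

(-2.4510, 5.8018, 1.7736)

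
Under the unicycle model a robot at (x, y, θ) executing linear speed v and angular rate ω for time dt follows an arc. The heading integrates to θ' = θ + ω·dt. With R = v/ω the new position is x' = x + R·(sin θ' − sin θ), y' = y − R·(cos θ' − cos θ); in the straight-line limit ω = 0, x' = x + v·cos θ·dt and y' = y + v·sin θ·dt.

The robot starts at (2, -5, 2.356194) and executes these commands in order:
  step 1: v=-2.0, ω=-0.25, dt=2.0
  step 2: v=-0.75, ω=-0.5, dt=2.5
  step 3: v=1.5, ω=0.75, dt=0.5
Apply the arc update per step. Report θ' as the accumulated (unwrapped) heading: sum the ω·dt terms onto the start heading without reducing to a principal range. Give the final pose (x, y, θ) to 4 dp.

(3.9577, -9.5280, 0.9812)

step 1: θ'=1.8562 (R=8.0000) → pose (4.0195, -8.4045, 1.8562)
step 2: θ'=0.6062 (R=1.5000) → pose (3.4348, -10.0596, 0.6062)
step 3: θ'=0.9812 (R=2.0000) → pose (3.9577, -9.5280, 0.9812)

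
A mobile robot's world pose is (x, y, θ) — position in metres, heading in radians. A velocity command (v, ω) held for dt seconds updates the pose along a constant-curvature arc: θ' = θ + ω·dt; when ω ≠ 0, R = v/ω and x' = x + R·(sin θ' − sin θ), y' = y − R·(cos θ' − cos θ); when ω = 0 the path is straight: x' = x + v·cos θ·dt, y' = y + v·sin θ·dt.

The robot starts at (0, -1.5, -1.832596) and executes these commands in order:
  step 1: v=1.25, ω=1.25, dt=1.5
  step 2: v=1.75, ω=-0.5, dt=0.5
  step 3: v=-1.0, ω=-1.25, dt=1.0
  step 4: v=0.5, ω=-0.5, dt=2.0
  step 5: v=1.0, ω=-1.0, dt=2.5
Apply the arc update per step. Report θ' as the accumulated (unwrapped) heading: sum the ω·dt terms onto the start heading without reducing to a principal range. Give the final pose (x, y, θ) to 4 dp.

(-0.7156, -2.0077, -4.9576)

step 1: θ'=0.0424 (R=1.0000) → pose (1.0083, -2.7579, 0.0424)
step 2: θ'=-0.2076 (R=-3.5000) → pose (1.8781, -2.8299, -0.2076)
step 3: θ'=-1.4576 (R=0.8000) → pose (1.2481, -2.1375, -1.4576)
step 4: θ'=-2.4576 (R=-1.0000) → pose (0.8864, -3.0255, -2.4576)
step 5: θ'=-4.9576 (R=-1.0000) → pose (-0.7156, -2.0077, -4.9576)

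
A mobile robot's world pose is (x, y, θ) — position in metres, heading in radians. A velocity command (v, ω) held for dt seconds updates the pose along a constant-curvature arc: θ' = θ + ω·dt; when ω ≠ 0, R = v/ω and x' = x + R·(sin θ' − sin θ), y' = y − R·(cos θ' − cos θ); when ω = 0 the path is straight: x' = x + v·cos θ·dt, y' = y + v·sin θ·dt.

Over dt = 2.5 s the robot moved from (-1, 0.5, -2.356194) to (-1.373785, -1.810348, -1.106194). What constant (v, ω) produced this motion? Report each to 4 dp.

Δθ = -1.106194 − -2.356194 = 1.250000
ω = Δθ/dt = 1.250000/2.5 = 0.5000
R = −Δy/(cos θ' − cos θ) = 2.0000
v = R·ω = 2.0000·0.5000 = 1.0000

v = 1.0000, ω = 0.5000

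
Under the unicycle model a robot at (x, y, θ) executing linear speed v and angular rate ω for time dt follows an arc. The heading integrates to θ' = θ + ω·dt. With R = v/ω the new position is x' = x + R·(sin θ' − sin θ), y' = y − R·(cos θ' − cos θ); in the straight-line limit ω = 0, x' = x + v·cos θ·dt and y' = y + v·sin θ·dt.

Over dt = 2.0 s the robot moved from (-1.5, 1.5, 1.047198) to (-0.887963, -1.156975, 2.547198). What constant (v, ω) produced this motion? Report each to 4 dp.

v = -1.5000, ω = 0.7500

Δθ = 2.547198 − 1.047198 = 1.500000
ω = Δθ/dt = 1.500000/2.0 = 0.7500
R = −Δy/(cos θ' − cos θ) = -2.0000
v = R·ω = -2.0000·0.7500 = -1.5000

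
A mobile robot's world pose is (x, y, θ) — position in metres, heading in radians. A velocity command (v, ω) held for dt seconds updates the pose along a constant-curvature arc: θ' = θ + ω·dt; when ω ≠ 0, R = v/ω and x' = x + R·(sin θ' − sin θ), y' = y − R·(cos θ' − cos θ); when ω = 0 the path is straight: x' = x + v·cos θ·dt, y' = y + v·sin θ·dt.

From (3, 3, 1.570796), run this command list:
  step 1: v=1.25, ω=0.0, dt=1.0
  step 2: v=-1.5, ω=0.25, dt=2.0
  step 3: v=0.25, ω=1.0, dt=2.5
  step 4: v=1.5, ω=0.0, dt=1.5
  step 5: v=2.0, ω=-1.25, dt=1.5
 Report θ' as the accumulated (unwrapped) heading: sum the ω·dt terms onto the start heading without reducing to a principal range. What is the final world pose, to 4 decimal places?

step 1: θ'=1.5708 (straight) → pose (3.0000, 4.2500, 1.5708)
step 2: θ'=2.0708 (R=-6.0000) → pose (3.7345, 1.3734, 2.0708)
step 3: θ'=4.5708 (R=0.2500) → pose (3.2676, 1.2889, 4.5708)
step 4: θ'=4.5708 (straight) → pose (2.9501, -0.9386, 4.5708)
step 5: θ'=2.6958 (R=-1.6000) → pose (0.6762, -2.1564, 2.6958)

(0.6762, -2.1564, 2.6958)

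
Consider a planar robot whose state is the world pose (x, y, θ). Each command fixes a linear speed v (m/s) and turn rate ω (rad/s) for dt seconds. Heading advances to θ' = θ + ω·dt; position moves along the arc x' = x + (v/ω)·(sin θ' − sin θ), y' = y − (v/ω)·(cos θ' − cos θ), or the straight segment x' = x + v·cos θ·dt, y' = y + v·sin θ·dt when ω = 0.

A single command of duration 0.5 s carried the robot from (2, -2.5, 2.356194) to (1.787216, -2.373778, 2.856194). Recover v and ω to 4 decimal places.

v = 0.5000, ω = 1.0000

Δθ = 2.856194 − 2.356194 = 0.500000
ω = Δθ/dt = 0.500000/0.5 = 1.0000
R = Δx/(sin θ' − sin θ) = 0.5000
v = R·ω = 0.5000·1.0000 = 0.5000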